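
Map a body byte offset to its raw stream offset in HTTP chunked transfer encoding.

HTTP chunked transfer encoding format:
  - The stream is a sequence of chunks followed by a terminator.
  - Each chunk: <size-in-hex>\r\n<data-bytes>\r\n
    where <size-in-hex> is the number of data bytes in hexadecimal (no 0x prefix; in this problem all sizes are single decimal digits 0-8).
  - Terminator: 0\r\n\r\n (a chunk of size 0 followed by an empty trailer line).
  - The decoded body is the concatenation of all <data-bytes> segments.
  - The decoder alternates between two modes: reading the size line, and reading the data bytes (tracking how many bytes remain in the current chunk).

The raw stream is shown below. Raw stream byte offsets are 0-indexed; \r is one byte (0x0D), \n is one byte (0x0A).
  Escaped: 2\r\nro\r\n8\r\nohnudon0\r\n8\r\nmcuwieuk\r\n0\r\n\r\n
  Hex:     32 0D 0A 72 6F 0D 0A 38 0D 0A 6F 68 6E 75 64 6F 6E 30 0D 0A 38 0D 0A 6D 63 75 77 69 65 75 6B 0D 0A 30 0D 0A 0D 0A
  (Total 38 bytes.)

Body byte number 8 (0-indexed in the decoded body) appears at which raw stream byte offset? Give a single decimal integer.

Chunk 1: stream[0..1]='2' size=0x2=2, data at stream[3..5]='ro' -> body[0..2], body so far='ro'
Chunk 2: stream[7..8]='8' size=0x8=8, data at stream[10..18]='ohnudon0' -> body[2..10], body so far='roohnudon0'
Chunk 3: stream[20..21]='8' size=0x8=8, data at stream[23..31]='mcuwieuk' -> body[10..18], body so far='roohnudon0mcuwieuk'
Chunk 4: stream[33..34]='0' size=0 (terminator). Final body='roohnudon0mcuwieuk' (18 bytes)
Body byte 8 at stream offset 16

Answer: 16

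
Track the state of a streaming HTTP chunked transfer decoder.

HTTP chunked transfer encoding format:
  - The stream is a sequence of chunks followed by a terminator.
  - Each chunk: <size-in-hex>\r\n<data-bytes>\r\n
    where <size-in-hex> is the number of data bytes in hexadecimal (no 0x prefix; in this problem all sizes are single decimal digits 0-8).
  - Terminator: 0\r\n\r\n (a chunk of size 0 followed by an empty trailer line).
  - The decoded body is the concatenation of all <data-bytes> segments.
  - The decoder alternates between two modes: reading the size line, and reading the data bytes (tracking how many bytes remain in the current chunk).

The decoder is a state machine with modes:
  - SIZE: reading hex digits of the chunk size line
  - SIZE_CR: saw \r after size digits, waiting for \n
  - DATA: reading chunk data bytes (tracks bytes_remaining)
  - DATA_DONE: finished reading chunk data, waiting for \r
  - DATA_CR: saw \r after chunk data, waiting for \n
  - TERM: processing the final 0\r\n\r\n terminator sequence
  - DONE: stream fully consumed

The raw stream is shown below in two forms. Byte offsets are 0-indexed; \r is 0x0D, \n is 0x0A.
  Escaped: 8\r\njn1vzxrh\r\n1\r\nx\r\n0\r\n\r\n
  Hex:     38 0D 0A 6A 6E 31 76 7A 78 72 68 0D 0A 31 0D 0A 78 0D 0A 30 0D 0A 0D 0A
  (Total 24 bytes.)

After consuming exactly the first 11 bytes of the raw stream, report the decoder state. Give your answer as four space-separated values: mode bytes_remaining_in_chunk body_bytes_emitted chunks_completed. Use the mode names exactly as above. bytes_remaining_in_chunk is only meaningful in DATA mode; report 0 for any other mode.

Answer: DATA_DONE 0 8 0

Derivation:
Byte 0 = '8': mode=SIZE remaining=0 emitted=0 chunks_done=0
Byte 1 = 0x0D: mode=SIZE_CR remaining=0 emitted=0 chunks_done=0
Byte 2 = 0x0A: mode=DATA remaining=8 emitted=0 chunks_done=0
Byte 3 = 'j': mode=DATA remaining=7 emitted=1 chunks_done=0
Byte 4 = 'n': mode=DATA remaining=6 emitted=2 chunks_done=0
Byte 5 = '1': mode=DATA remaining=5 emitted=3 chunks_done=0
Byte 6 = 'v': mode=DATA remaining=4 emitted=4 chunks_done=0
Byte 7 = 'z': mode=DATA remaining=3 emitted=5 chunks_done=0
Byte 8 = 'x': mode=DATA remaining=2 emitted=6 chunks_done=0
Byte 9 = 'r': mode=DATA remaining=1 emitted=7 chunks_done=0
Byte 10 = 'h': mode=DATA_DONE remaining=0 emitted=8 chunks_done=0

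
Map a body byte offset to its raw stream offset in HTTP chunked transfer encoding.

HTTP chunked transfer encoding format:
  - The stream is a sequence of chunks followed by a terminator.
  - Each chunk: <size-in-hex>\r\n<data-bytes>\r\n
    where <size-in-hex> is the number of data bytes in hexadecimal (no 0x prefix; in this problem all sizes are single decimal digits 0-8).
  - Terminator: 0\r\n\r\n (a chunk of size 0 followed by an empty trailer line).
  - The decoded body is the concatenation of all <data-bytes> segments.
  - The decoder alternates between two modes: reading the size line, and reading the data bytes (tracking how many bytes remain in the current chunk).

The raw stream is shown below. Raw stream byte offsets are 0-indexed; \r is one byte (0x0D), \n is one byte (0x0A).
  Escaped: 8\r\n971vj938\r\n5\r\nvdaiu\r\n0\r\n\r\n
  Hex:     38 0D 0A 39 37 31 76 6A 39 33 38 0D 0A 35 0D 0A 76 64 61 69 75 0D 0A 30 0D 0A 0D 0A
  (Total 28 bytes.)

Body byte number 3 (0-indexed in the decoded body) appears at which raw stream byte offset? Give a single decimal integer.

Answer: 6

Derivation:
Chunk 1: stream[0..1]='8' size=0x8=8, data at stream[3..11]='971vj938' -> body[0..8], body so far='971vj938'
Chunk 2: stream[13..14]='5' size=0x5=5, data at stream[16..21]='vdaiu' -> body[8..13], body so far='971vj938vdaiu'
Chunk 3: stream[23..24]='0' size=0 (terminator). Final body='971vj938vdaiu' (13 bytes)
Body byte 3 at stream offset 6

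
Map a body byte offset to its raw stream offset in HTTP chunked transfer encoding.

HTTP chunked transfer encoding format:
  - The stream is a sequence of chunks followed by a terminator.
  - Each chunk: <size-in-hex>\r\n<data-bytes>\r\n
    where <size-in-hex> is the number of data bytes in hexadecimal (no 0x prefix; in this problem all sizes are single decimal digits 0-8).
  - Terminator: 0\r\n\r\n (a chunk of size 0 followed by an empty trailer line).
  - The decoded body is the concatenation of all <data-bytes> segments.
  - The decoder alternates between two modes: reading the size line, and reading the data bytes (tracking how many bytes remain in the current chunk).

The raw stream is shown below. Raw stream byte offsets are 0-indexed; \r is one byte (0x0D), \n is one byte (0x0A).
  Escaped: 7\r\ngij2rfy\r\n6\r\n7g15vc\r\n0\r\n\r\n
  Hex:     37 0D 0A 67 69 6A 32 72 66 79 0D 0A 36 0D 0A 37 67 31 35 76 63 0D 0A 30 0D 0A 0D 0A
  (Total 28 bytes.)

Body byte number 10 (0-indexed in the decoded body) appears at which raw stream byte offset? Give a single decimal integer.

Answer: 18

Derivation:
Chunk 1: stream[0..1]='7' size=0x7=7, data at stream[3..10]='gij2rfy' -> body[0..7], body so far='gij2rfy'
Chunk 2: stream[12..13]='6' size=0x6=6, data at stream[15..21]='7g15vc' -> body[7..13], body so far='gij2rfy7g15vc'
Chunk 3: stream[23..24]='0' size=0 (terminator). Final body='gij2rfy7g15vc' (13 bytes)
Body byte 10 at stream offset 18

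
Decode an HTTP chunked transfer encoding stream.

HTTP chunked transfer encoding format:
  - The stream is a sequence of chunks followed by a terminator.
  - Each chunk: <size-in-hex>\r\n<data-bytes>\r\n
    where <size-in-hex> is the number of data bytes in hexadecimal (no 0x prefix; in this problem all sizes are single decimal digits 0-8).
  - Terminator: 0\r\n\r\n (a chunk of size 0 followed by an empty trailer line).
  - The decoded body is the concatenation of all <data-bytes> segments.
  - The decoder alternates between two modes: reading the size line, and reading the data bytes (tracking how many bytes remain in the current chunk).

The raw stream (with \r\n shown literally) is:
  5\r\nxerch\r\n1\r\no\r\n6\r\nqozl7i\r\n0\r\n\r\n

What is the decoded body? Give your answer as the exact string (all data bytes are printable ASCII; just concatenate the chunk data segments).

Answer: xerchoqozl7i

Derivation:
Chunk 1: stream[0..1]='5' size=0x5=5, data at stream[3..8]='xerch' -> body[0..5], body so far='xerch'
Chunk 2: stream[10..11]='1' size=0x1=1, data at stream[13..14]='o' -> body[5..6], body so far='xercho'
Chunk 3: stream[16..17]='6' size=0x6=6, data at stream[19..25]='qozl7i' -> body[6..12], body so far='xerchoqozl7i'
Chunk 4: stream[27..28]='0' size=0 (terminator). Final body='xerchoqozl7i' (12 bytes)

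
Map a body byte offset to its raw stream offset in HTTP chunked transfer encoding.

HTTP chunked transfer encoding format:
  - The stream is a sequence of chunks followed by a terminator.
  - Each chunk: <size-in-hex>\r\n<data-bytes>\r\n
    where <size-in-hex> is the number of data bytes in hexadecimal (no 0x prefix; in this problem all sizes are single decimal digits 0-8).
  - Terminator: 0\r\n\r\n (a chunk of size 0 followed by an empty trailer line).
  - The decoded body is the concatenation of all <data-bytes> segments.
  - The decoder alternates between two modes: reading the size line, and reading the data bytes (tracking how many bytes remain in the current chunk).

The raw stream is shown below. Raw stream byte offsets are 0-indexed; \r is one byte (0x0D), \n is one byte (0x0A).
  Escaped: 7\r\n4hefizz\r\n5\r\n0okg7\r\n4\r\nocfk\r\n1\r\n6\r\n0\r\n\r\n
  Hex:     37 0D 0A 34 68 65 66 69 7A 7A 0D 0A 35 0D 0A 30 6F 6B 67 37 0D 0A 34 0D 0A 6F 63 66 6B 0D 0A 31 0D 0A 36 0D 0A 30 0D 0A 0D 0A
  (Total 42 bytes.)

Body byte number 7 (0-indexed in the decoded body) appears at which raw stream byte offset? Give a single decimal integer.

Answer: 15

Derivation:
Chunk 1: stream[0..1]='7' size=0x7=7, data at stream[3..10]='4hefizz' -> body[0..7], body so far='4hefizz'
Chunk 2: stream[12..13]='5' size=0x5=5, data at stream[15..20]='0okg7' -> body[7..12], body so far='4hefizz0okg7'
Chunk 3: stream[22..23]='4' size=0x4=4, data at stream[25..29]='ocfk' -> body[12..16], body so far='4hefizz0okg7ocfk'
Chunk 4: stream[31..32]='1' size=0x1=1, data at stream[34..35]='6' -> body[16..17], body so far='4hefizz0okg7ocfk6'
Chunk 5: stream[37..38]='0' size=0 (terminator). Final body='4hefizz0okg7ocfk6' (17 bytes)
Body byte 7 at stream offset 15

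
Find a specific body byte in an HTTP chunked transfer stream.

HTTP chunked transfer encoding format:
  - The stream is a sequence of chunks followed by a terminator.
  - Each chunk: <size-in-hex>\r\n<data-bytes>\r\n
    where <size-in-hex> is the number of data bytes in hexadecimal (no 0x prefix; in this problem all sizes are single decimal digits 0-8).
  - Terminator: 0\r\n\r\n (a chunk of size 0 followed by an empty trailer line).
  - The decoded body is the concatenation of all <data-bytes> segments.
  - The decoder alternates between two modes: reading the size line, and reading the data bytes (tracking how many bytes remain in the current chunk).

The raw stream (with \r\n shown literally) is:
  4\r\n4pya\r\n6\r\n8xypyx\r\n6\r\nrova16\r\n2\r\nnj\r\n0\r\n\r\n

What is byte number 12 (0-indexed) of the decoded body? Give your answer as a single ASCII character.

Answer: v

Derivation:
Chunk 1: stream[0..1]='4' size=0x4=4, data at stream[3..7]='4pya' -> body[0..4], body so far='4pya'
Chunk 2: stream[9..10]='6' size=0x6=6, data at stream[12..18]='8xypyx' -> body[4..10], body so far='4pya8xypyx'
Chunk 3: stream[20..21]='6' size=0x6=6, data at stream[23..29]='rova16' -> body[10..16], body so far='4pya8xypyxrova16'
Chunk 4: stream[31..32]='2' size=0x2=2, data at stream[34..36]='nj' -> body[16..18], body so far='4pya8xypyxrova16nj'
Chunk 5: stream[38..39]='0' size=0 (terminator). Final body='4pya8xypyxrova16nj' (18 bytes)
Body byte 12 = 'v'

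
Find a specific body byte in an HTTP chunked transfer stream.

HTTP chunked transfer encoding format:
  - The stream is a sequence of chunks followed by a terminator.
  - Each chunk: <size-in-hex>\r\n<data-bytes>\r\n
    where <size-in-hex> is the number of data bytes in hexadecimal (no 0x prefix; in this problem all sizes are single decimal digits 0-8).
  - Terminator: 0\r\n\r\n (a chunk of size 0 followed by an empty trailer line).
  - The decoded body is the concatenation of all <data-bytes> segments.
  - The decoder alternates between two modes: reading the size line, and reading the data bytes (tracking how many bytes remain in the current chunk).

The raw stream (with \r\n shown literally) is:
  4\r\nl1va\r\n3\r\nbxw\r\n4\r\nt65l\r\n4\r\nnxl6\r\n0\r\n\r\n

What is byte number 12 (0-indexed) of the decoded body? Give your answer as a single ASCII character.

Answer: x

Derivation:
Chunk 1: stream[0..1]='4' size=0x4=4, data at stream[3..7]='l1va' -> body[0..4], body so far='l1va'
Chunk 2: stream[9..10]='3' size=0x3=3, data at stream[12..15]='bxw' -> body[4..7], body so far='l1vabxw'
Chunk 3: stream[17..18]='4' size=0x4=4, data at stream[20..24]='t65l' -> body[7..11], body so far='l1vabxwt65l'
Chunk 4: stream[26..27]='4' size=0x4=4, data at stream[29..33]='nxl6' -> body[11..15], body so far='l1vabxwt65lnxl6'
Chunk 5: stream[35..36]='0' size=0 (terminator). Final body='l1vabxwt65lnxl6' (15 bytes)
Body byte 12 = 'x'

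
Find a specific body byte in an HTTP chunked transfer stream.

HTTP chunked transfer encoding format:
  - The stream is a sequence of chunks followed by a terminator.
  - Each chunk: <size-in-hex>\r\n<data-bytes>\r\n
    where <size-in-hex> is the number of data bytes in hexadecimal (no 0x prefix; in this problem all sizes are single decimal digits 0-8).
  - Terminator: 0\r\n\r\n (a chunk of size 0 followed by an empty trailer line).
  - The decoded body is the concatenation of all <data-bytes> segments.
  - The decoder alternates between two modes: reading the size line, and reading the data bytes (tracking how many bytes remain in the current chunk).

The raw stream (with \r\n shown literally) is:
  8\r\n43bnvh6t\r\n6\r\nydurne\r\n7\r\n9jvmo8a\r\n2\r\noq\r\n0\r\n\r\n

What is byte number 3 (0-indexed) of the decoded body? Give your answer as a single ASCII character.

Answer: n

Derivation:
Chunk 1: stream[0..1]='8' size=0x8=8, data at stream[3..11]='43bnvh6t' -> body[0..8], body so far='43bnvh6t'
Chunk 2: stream[13..14]='6' size=0x6=6, data at stream[16..22]='ydurne' -> body[8..14], body so far='43bnvh6tydurne'
Chunk 3: stream[24..25]='7' size=0x7=7, data at stream[27..34]='9jvmo8a' -> body[14..21], body so far='43bnvh6tydurne9jvmo8a'
Chunk 4: stream[36..37]='2' size=0x2=2, data at stream[39..41]='oq' -> body[21..23], body so far='43bnvh6tydurne9jvmo8aoq'
Chunk 5: stream[43..44]='0' size=0 (terminator). Final body='43bnvh6tydurne9jvmo8aoq' (23 bytes)
Body byte 3 = 'n'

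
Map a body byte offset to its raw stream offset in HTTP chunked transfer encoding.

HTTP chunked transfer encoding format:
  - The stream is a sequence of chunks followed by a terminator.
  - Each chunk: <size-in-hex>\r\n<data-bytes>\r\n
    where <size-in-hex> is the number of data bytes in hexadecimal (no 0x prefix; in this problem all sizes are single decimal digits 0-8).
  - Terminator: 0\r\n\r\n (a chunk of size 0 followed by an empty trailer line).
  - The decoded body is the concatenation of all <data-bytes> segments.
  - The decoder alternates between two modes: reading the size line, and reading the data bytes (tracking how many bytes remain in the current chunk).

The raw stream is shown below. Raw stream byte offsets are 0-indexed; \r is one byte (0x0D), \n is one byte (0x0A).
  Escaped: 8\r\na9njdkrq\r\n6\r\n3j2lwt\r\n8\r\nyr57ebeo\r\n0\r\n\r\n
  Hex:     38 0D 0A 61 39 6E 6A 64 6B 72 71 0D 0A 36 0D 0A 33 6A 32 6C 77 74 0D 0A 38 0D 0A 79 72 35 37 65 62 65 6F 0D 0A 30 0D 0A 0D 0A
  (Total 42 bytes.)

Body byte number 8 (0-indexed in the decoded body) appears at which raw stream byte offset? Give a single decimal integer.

Chunk 1: stream[0..1]='8' size=0x8=8, data at stream[3..11]='a9njdkrq' -> body[0..8], body so far='a9njdkrq'
Chunk 2: stream[13..14]='6' size=0x6=6, data at stream[16..22]='3j2lwt' -> body[8..14], body so far='a9njdkrq3j2lwt'
Chunk 3: stream[24..25]='8' size=0x8=8, data at stream[27..35]='yr57ebeo' -> body[14..22], body so far='a9njdkrq3j2lwtyr57ebeo'
Chunk 4: stream[37..38]='0' size=0 (terminator). Final body='a9njdkrq3j2lwtyr57ebeo' (22 bytes)
Body byte 8 at stream offset 16

Answer: 16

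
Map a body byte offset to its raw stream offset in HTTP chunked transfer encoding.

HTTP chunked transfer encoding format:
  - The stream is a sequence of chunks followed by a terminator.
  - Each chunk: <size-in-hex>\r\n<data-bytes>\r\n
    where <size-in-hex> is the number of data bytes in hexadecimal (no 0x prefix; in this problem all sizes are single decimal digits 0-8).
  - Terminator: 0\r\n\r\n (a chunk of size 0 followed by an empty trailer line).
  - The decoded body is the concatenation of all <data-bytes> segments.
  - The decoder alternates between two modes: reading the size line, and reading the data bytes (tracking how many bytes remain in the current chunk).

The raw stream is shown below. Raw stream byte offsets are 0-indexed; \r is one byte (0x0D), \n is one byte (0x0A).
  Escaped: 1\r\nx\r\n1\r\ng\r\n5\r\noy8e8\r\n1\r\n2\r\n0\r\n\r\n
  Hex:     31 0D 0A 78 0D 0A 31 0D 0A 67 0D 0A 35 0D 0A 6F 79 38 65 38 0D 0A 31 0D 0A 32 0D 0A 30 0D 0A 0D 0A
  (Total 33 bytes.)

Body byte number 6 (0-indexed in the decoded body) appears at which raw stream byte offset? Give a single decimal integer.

Answer: 19

Derivation:
Chunk 1: stream[0..1]='1' size=0x1=1, data at stream[3..4]='x' -> body[0..1], body so far='x'
Chunk 2: stream[6..7]='1' size=0x1=1, data at stream[9..10]='g' -> body[1..2], body so far='xg'
Chunk 3: stream[12..13]='5' size=0x5=5, data at stream[15..20]='oy8e8' -> body[2..7], body so far='xgoy8e8'
Chunk 4: stream[22..23]='1' size=0x1=1, data at stream[25..26]='2' -> body[7..8], body so far='xgoy8e82'
Chunk 5: stream[28..29]='0' size=0 (terminator). Final body='xgoy8e82' (8 bytes)
Body byte 6 at stream offset 19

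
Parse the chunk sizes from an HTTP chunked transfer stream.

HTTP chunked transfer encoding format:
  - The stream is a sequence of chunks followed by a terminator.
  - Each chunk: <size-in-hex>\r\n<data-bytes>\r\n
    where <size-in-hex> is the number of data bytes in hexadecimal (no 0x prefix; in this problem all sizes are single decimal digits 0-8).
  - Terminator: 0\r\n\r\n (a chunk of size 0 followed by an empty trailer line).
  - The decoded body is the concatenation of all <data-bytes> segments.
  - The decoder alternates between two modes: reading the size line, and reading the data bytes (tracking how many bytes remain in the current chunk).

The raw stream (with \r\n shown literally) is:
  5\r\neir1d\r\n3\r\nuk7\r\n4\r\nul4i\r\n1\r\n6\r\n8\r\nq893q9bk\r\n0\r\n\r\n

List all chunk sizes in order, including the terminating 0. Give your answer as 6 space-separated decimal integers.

Chunk 1: stream[0..1]='5' size=0x5=5, data at stream[3..8]='eir1d' -> body[0..5], body so far='eir1d'
Chunk 2: stream[10..11]='3' size=0x3=3, data at stream[13..16]='uk7' -> body[5..8], body so far='eir1duk7'
Chunk 3: stream[18..19]='4' size=0x4=4, data at stream[21..25]='ul4i' -> body[8..12], body so far='eir1duk7ul4i'
Chunk 4: stream[27..28]='1' size=0x1=1, data at stream[30..31]='6' -> body[12..13], body so far='eir1duk7ul4i6'
Chunk 5: stream[33..34]='8' size=0x8=8, data at stream[36..44]='q893q9bk' -> body[13..21], body so far='eir1duk7ul4i6q893q9bk'
Chunk 6: stream[46..47]='0' size=0 (terminator). Final body='eir1duk7ul4i6q893q9bk' (21 bytes)

Answer: 5 3 4 1 8 0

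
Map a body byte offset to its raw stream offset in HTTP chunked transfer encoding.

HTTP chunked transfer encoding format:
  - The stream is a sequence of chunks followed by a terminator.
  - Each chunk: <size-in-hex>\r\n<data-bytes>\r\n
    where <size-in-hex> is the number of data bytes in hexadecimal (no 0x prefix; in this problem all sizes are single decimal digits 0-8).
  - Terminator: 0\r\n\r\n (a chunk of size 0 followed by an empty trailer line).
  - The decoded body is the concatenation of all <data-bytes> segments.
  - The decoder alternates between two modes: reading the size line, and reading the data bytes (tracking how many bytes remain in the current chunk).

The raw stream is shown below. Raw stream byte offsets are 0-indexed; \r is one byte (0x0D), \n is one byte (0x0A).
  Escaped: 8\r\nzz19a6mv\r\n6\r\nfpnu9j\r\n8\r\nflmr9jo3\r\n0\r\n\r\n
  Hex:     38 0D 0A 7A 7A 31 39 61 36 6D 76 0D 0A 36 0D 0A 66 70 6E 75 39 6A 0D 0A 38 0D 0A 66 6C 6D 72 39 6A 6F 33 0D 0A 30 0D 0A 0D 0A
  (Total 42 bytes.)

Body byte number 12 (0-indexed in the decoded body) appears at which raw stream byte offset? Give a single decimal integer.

Chunk 1: stream[0..1]='8' size=0x8=8, data at stream[3..11]='zz19a6mv' -> body[0..8], body so far='zz19a6mv'
Chunk 2: stream[13..14]='6' size=0x6=6, data at stream[16..22]='fpnu9j' -> body[8..14], body so far='zz19a6mvfpnu9j'
Chunk 3: stream[24..25]='8' size=0x8=8, data at stream[27..35]='flmr9jo3' -> body[14..22], body so far='zz19a6mvfpnu9jflmr9jo3'
Chunk 4: stream[37..38]='0' size=0 (terminator). Final body='zz19a6mvfpnu9jflmr9jo3' (22 bytes)
Body byte 12 at stream offset 20

Answer: 20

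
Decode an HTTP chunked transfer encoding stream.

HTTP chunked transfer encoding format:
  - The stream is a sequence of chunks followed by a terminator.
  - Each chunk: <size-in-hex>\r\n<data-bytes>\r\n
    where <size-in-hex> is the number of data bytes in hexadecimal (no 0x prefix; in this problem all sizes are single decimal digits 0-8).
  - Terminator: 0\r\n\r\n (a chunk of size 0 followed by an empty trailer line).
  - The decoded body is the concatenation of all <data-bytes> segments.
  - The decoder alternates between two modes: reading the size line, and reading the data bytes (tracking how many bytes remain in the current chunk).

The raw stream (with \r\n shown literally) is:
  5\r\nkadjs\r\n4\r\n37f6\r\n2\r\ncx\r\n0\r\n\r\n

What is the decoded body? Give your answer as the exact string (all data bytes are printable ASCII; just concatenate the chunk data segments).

Chunk 1: stream[0..1]='5' size=0x5=5, data at stream[3..8]='kadjs' -> body[0..5], body so far='kadjs'
Chunk 2: stream[10..11]='4' size=0x4=4, data at stream[13..17]='37f6' -> body[5..9], body so far='kadjs37f6'
Chunk 3: stream[19..20]='2' size=0x2=2, data at stream[22..24]='cx' -> body[9..11], body so far='kadjs37f6cx'
Chunk 4: stream[26..27]='0' size=0 (terminator). Final body='kadjs37f6cx' (11 bytes)

Answer: kadjs37f6cx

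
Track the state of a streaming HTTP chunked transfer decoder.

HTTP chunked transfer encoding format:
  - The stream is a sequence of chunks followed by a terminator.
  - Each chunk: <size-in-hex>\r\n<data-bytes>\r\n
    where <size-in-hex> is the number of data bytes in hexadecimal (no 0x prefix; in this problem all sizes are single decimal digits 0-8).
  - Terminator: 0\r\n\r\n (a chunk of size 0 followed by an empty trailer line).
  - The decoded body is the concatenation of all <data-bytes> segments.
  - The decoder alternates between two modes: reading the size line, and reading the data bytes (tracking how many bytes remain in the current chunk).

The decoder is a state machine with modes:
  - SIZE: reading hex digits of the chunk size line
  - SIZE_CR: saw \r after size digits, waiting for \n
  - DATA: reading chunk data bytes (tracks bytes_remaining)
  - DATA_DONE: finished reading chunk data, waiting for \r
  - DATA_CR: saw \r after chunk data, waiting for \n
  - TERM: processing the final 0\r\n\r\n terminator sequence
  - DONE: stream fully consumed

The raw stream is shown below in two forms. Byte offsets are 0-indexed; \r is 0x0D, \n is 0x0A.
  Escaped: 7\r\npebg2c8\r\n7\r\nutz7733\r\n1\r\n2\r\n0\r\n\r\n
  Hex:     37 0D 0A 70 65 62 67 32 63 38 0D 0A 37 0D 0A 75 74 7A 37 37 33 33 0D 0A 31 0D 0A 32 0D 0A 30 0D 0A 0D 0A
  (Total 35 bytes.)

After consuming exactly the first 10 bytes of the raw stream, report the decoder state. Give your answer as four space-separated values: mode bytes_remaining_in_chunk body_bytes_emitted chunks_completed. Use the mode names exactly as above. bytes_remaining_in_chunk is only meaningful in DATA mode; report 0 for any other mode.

Byte 0 = '7': mode=SIZE remaining=0 emitted=0 chunks_done=0
Byte 1 = 0x0D: mode=SIZE_CR remaining=0 emitted=0 chunks_done=0
Byte 2 = 0x0A: mode=DATA remaining=7 emitted=0 chunks_done=0
Byte 3 = 'p': mode=DATA remaining=6 emitted=1 chunks_done=0
Byte 4 = 'e': mode=DATA remaining=5 emitted=2 chunks_done=0
Byte 5 = 'b': mode=DATA remaining=4 emitted=3 chunks_done=0
Byte 6 = 'g': mode=DATA remaining=3 emitted=4 chunks_done=0
Byte 7 = '2': mode=DATA remaining=2 emitted=5 chunks_done=0
Byte 8 = 'c': mode=DATA remaining=1 emitted=6 chunks_done=0
Byte 9 = '8': mode=DATA_DONE remaining=0 emitted=7 chunks_done=0

Answer: DATA_DONE 0 7 0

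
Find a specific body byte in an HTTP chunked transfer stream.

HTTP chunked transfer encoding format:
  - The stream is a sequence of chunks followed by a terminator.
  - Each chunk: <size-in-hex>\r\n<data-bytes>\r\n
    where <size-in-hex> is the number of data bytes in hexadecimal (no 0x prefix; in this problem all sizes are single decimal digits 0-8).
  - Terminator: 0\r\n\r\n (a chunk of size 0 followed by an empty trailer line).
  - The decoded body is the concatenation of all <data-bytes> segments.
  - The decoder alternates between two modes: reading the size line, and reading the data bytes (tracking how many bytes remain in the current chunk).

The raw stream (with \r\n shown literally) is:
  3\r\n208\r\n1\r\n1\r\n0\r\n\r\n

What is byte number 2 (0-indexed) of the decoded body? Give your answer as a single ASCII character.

Chunk 1: stream[0..1]='3' size=0x3=3, data at stream[3..6]='208' -> body[0..3], body so far='208'
Chunk 2: stream[8..9]='1' size=0x1=1, data at stream[11..12]='1' -> body[3..4], body so far='2081'
Chunk 3: stream[14..15]='0' size=0 (terminator). Final body='2081' (4 bytes)
Body byte 2 = '8'

Answer: 8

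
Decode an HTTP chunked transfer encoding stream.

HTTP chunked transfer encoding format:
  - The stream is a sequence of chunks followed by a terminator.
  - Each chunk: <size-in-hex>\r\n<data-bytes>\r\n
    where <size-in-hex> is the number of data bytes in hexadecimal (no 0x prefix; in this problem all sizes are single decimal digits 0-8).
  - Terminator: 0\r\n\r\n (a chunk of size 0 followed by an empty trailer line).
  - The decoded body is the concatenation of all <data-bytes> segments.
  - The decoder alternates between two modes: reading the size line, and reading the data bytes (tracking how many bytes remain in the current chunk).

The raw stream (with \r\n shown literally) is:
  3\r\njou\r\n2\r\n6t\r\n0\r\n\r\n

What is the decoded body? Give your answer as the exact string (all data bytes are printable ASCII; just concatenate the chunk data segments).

Answer: jou6t

Derivation:
Chunk 1: stream[0..1]='3' size=0x3=3, data at stream[3..6]='jou' -> body[0..3], body so far='jou'
Chunk 2: stream[8..9]='2' size=0x2=2, data at stream[11..13]='6t' -> body[3..5], body so far='jou6t'
Chunk 3: stream[15..16]='0' size=0 (terminator). Final body='jou6t' (5 bytes)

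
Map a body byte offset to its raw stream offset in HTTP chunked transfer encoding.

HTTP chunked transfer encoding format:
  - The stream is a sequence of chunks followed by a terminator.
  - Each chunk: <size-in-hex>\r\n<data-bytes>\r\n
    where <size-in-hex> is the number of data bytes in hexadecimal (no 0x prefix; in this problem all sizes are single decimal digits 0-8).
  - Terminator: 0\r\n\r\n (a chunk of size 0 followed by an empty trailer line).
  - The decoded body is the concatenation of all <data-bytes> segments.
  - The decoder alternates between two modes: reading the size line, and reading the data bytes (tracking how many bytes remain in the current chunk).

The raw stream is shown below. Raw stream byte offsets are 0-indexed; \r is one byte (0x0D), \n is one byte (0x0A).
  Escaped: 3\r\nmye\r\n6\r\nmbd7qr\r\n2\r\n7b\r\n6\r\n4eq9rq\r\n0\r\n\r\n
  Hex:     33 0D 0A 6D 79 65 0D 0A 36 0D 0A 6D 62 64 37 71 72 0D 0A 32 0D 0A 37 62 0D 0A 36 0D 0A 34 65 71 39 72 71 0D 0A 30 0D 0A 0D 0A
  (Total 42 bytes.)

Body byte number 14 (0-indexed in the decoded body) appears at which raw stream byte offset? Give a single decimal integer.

Answer: 32

Derivation:
Chunk 1: stream[0..1]='3' size=0x3=3, data at stream[3..6]='mye' -> body[0..3], body so far='mye'
Chunk 2: stream[8..9]='6' size=0x6=6, data at stream[11..17]='mbd7qr' -> body[3..9], body so far='myembd7qr'
Chunk 3: stream[19..20]='2' size=0x2=2, data at stream[22..24]='7b' -> body[9..11], body so far='myembd7qr7b'
Chunk 4: stream[26..27]='6' size=0x6=6, data at stream[29..35]='4eq9rq' -> body[11..17], body so far='myembd7qr7b4eq9rq'
Chunk 5: stream[37..38]='0' size=0 (terminator). Final body='myembd7qr7b4eq9rq' (17 bytes)
Body byte 14 at stream offset 32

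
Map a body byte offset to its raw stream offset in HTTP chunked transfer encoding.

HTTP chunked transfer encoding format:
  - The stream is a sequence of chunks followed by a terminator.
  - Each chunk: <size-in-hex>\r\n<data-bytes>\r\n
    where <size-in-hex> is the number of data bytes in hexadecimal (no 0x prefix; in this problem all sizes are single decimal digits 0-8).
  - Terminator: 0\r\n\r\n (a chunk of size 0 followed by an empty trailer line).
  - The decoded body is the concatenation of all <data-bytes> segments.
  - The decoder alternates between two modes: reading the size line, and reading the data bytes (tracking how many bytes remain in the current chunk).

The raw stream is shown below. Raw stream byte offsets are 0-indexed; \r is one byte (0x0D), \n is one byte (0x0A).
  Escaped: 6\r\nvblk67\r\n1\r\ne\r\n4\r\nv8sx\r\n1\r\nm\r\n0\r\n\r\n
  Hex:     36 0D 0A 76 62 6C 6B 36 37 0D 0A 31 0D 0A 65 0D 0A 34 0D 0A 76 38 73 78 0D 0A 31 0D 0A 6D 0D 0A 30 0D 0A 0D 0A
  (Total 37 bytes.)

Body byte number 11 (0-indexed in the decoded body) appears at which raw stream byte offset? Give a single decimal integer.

Answer: 29

Derivation:
Chunk 1: stream[0..1]='6' size=0x6=6, data at stream[3..9]='vblk67' -> body[0..6], body so far='vblk67'
Chunk 2: stream[11..12]='1' size=0x1=1, data at stream[14..15]='e' -> body[6..7], body so far='vblk67e'
Chunk 3: stream[17..18]='4' size=0x4=4, data at stream[20..24]='v8sx' -> body[7..11], body so far='vblk67ev8sx'
Chunk 4: stream[26..27]='1' size=0x1=1, data at stream[29..30]='m' -> body[11..12], body so far='vblk67ev8sxm'
Chunk 5: stream[32..33]='0' size=0 (terminator). Final body='vblk67ev8sxm' (12 bytes)
Body byte 11 at stream offset 29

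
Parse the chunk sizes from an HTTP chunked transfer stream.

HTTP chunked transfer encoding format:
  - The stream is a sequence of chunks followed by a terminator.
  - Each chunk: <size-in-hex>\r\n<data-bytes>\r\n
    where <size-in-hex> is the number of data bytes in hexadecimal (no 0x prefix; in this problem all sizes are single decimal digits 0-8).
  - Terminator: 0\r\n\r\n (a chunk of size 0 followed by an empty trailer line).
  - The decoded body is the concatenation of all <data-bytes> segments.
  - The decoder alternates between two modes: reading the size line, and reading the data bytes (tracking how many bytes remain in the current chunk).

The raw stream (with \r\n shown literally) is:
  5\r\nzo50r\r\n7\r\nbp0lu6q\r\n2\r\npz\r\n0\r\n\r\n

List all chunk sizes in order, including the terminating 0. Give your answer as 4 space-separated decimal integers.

Answer: 5 7 2 0

Derivation:
Chunk 1: stream[0..1]='5' size=0x5=5, data at stream[3..8]='zo50r' -> body[0..5], body so far='zo50r'
Chunk 2: stream[10..11]='7' size=0x7=7, data at stream[13..20]='bp0lu6q' -> body[5..12], body so far='zo50rbp0lu6q'
Chunk 3: stream[22..23]='2' size=0x2=2, data at stream[25..27]='pz' -> body[12..14], body so far='zo50rbp0lu6qpz'
Chunk 4: stream[29..30]='0' size=0 (terminator). Final body='zo50rbp0lu6qpz' (14 bytes)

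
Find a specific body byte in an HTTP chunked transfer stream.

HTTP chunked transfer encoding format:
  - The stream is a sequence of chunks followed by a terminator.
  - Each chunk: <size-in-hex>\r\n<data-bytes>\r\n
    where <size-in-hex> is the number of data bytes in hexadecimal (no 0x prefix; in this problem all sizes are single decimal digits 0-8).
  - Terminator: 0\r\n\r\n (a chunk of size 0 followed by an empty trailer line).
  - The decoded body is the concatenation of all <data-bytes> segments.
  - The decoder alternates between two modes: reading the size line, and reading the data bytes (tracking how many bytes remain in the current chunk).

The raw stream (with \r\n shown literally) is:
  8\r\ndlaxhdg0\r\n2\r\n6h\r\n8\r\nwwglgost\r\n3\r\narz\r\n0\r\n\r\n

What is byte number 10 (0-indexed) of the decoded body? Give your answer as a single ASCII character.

Answer: w

Derivation:
Chunk 1: stream[0..1]='8' size=0x8=8, data at stream[3..11]='dlaxhdg0' -> body[0..8], body so far='dlaxhdg0'
Chunk 2: stream[13..14]='2' size=0x2=2, data at stream[16..18]='6h' -> body[8..10], body so far='dlaxhdg06h'
Chunk 3: stream[20..21]='8' size=0x8=8, data at stream[23..31]='wwglgost' -> body[10..18], body so far='dlaxhdg06hwwglgost'
Chunk 4: stream[33..34]='3' size=0x3=3, data at stream[36..39]='arz' -> body[18..21], body so far='dlaxhdg06hwwglgostarz'
Chunk 5: stream[41..42]='0' size=0 (terminator). Final body='dlaxhdg06hwwglgostarz' (21 bytes)
Body byte 10 = 'w'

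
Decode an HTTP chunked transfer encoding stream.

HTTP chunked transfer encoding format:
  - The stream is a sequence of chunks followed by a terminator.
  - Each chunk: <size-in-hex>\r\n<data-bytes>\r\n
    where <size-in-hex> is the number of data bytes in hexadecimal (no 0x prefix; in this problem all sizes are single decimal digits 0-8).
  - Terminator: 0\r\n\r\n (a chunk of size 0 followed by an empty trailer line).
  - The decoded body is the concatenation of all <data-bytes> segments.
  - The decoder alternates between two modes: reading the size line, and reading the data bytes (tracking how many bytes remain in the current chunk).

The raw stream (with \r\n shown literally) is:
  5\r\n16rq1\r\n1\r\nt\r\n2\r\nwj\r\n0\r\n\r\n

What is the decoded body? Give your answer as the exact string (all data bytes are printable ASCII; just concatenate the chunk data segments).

Answer: 16rq1twj

Derivation:
Chunk 1: stream[0..1]='5' size=0x5=5, data at stream[3..8]='16rq1' -> body[0..5], body so far='16rq1'
Chunk 2: stream[10..11]='1' size=0x1=1, data at stream[13..14]='t' -> body[5..6], body so far='16rq1t'
Chunk 3: stream[16..17]='2' size=0x2=2, data at stream[19..21]='wj' -> body[6..8], body so far='16rq1twj'
Chunk 4: stream[23..24]='0' size=0 (terminator). Final body='16rq1twj' (8 bytes)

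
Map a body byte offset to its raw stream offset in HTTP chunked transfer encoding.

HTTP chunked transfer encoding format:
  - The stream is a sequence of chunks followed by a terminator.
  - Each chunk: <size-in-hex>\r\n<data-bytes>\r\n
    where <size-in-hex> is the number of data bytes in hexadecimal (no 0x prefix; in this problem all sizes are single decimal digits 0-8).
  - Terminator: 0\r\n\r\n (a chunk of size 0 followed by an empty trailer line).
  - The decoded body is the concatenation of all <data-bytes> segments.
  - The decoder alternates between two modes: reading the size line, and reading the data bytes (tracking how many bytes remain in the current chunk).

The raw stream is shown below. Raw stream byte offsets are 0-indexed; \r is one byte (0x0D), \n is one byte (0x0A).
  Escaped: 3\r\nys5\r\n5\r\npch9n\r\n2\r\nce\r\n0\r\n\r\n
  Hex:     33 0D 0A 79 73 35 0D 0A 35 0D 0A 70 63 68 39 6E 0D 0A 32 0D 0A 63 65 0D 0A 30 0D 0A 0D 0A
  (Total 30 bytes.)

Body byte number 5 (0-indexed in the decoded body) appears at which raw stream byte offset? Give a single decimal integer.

Chunk 1: stream[0..1]='3' size=0x3=3, data at stream[3..6]='ys5' -> body[0..3], body so far='ys5'
Chunk 2: stream[8..9]='5' size=0x5=5, data at stream[11..16]='pch9n' -> body[3..8], body so far='ys5pch9n'
Chunk 3: stream[18..19]='2' size=0x2=2, data at stream[21..23]='ce' -> body[8..10], body so far='ys5pch9nce'
Chunk 4: stream[25..26]='0' size=0 (terminator). Final body='ys5pch9nce' (10 bytes)
Body byte 5 at stream offset 13

Answer: 13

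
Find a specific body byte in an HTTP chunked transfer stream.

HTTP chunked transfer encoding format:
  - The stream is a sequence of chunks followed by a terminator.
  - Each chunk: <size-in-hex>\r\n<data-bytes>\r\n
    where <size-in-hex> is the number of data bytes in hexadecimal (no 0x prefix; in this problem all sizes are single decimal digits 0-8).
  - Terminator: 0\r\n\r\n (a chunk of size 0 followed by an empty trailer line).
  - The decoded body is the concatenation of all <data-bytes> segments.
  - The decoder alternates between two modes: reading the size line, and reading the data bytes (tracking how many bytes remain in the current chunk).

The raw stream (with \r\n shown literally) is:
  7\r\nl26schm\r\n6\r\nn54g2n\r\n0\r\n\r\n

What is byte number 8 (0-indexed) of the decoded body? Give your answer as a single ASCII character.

Answer: 5

Derivation:
Chunk 1: stream[0..1]='7' size=0x7=7, data at stream[3..10]='l26schm' -> body[0..7], body so far='l26schm'
Chunk 2: stream[12..13]='6' size=0x6=6, data at stream[15..21]='n54g2n' -> body[7..13], body so far='l26schmn54g2n'
Chunk 3: stream[23..24]='0' size=0 (terminator). Final body='l26schmn54g2n' (13 bytes)
Body byte 8 = '5'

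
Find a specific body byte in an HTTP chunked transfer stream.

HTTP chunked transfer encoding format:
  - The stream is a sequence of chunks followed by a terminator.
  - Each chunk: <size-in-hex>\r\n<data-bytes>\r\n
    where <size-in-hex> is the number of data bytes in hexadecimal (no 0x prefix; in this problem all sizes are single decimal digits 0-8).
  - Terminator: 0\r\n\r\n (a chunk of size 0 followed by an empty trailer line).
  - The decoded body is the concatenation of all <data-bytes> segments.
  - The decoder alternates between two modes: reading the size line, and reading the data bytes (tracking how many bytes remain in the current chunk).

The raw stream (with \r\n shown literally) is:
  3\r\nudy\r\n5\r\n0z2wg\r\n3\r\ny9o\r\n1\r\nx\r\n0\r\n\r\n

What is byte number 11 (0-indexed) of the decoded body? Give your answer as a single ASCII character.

Answer: x

Derivation:
Chunk 1: stream[0..1]='3' size=0x3=3, data at stream[3..6]='udy' -> body[0..3], body so far='udy'
Chunk 2: stream[8..9]='5' size=0x5=5, data at stream[11..16]='0z2wg' -> body[3..8], body so far='udy0z2wg'
Chunk 3: stream[18..19]='3' size=0x3=3, data at stream[21..24]='y9o' -> body[8..11], body so far='udy0z2wgy9o'
Chunk 4: stream[26..27]='1' size=0x1=1, data at stream[29..30]='x' -> body[11..12], body so far='udy0z2wgy9ox'
Chunk 5: stream[32..33]='0' size=0 (terminator). Final body='udy0z2wgy9ox' (12 bytes)
Body byte 11 = 'x'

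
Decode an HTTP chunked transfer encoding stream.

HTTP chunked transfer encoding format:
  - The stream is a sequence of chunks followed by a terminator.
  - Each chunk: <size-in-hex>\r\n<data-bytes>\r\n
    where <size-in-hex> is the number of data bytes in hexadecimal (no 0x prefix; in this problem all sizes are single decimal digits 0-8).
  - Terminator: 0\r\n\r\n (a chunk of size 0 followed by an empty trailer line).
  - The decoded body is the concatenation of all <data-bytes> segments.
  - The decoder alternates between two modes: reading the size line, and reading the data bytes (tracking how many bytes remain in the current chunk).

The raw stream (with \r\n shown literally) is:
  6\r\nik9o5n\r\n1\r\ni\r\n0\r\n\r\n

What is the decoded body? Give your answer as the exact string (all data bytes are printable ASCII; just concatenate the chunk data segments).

Answer: ik9o5ni

Derivation:
Chunk 1: stream[0..1]='6' size=0x6=6, data at stream[3..9]='ik9o5n' -> body[0..6], body so far='ik9o5n'
Chunk 2: stream[11..12]='1' size=0x1=1, data at stream[14..15]='i' -> body[6..7], body so far='ik9o5ni'
Chunk 3: stream[17..18]='0' size=0 (terminator). Final body='ik9o5ni' (7 bytes)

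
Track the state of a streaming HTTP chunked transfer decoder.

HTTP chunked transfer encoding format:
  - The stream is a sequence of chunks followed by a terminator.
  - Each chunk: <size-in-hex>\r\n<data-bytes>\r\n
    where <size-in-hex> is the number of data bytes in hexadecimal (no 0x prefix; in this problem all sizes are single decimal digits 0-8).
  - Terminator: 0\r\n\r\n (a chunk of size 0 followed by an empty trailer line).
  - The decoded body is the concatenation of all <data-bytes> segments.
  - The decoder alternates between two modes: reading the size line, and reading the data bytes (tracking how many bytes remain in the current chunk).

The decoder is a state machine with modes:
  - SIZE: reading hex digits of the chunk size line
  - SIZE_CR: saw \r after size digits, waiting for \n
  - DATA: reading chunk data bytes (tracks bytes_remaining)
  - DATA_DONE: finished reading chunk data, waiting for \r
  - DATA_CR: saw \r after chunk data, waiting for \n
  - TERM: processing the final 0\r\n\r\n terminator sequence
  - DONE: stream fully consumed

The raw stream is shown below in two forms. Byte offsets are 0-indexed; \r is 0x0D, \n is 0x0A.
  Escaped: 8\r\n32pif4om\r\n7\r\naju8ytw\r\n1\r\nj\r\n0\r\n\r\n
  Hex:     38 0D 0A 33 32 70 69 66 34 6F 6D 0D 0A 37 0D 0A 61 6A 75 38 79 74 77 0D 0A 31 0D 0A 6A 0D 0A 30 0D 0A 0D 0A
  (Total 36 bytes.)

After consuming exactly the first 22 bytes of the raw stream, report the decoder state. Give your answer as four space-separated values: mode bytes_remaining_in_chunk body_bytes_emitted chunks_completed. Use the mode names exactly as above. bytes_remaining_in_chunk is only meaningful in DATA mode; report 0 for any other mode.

Answer: DATA 1 14 1

Derivation:
Byte 0 = '8': mode=SIZE remaining=0 emitted=0 chunks_done=0
Byte 1 = 0x0D: mode=SIZE_CR remaining=0 emitted=0 chunks_done=0
Byte 2 = 0x0A: mode=DATA remaining=8 emitted=0 chunks_done=0
Byte 3 = '3': mode=DATA remaining=7 emitted=1 chunks_done=0
Byte 4 = '2': mode=DATA remaining=6 emitted=2 chunks_done=0
Byte 5 = 'p': mode=DATA remaining=5 emitted=3 chunks_done=0
Byte 6 = 'i': mode=DATA remaining=4 emitted=4 chunks_done=0
Byte 7 = 'f': mode=DATA remaining=3 emitted=5 chunks_done=0
Byte 8 = '4': mode=DATA remaining=2 emitted=6 chunks_done=0
Byte 9 = 'o': mode=DATA remaining=1 emitted=7 chunks_done=0
Byte 10 = 'm': mode=DATA_DONE remaining=0 emitted=8 chunks_done=0
Byte 11 = 0x0D: mode=DATA_CR remaining=0 emitted=8 chunks_done=0
Byte 12 = 0x0A: mode=SIZE remaining=0 emitted=8 chunks_done=1
Byte 13 = '7': mode=SIZE remaining=0 emitted=8 chunks_done=1
Byte 14 = 0x0D: mode=SIZE_CR remaining=0 emitted=8 chunks_done=1
Byte 15 = 0x0A: mode=DATA remaining=7 emitted=8 chunks_done=1
Byte 16 = 'a': mode=DATA remaining=6 emitted=9 chunks_done=1
Byte 17 = 'j': mode=DATA remaining=5 emitted=10 chunks_done=1
Byte 18 = 'u': mode=DATA remaining=4 emitted=11 chunks_done=1
Byte 19 = '8': mode=DATA remaining=3 emitted=12 chunks_done=1
Byte 20 = 'y': mode=DATA remaining=2 emitted=13 chunks_done=1
Byte 21 = 't': mode=DATA remaining=1 emitted=14 chunks_done=1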